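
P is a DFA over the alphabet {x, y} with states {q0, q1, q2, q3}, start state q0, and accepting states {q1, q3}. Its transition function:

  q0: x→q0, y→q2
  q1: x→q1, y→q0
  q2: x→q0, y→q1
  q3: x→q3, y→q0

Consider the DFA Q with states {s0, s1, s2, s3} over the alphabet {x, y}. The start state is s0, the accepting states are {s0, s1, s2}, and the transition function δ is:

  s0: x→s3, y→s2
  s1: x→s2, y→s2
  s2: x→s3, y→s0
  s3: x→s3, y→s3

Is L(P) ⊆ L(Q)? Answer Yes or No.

The string xyy is in L(P) but not in L(Q).
So L(P) ⊄ L(Q).

No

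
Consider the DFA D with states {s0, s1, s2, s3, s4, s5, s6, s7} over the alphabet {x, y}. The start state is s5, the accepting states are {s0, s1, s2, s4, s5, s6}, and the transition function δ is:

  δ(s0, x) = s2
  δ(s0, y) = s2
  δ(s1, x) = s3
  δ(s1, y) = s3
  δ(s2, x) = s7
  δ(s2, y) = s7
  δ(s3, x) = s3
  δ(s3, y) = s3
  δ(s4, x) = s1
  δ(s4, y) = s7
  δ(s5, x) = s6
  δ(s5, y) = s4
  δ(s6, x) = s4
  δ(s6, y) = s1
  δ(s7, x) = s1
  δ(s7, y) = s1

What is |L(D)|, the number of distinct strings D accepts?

The useful subgraph on states {s1, s4, s5, s6, s7} is acyclic, so L(D) is finite; the longest accepting path visits 5 useful states, giving maximum string length 4.
Counting accepting paths from s5 by length: 1 of length 0, 2 of length 1, 3 of length 2, 3 of length 3, 2 of length 4. Total 11.

11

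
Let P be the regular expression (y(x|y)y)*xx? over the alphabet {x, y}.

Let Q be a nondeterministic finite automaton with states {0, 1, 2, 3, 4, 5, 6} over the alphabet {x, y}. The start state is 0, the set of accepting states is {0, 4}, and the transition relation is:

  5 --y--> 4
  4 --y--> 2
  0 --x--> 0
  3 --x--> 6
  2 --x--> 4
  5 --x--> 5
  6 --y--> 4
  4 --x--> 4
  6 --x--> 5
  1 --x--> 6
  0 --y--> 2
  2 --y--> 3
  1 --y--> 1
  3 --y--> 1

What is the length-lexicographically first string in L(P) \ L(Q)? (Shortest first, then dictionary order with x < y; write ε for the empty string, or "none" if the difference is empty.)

The string yyyx is accepted by P but not by Q.
No shorter string lies in the difference, and yyyx is the lexicographically first length-4 string in L(P) \ L(Q).

yyyx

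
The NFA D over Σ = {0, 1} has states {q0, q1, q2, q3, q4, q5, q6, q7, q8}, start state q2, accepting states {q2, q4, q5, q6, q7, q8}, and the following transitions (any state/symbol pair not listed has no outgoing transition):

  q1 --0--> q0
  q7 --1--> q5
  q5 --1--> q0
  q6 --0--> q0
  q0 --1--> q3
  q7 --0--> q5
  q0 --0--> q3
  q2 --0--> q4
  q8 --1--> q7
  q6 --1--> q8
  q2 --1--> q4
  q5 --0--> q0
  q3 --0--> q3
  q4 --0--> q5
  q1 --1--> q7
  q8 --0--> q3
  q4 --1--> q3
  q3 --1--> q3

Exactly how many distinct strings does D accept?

The useful subgraph on states {q2, q4, q5} is acyclic, so L(D) is finite; the longest accepting path visits 3 useful states, giving maximum string length 2.
Counting accepting paths from q2 by length: 1 of length 0, 2 of length 1, 2 of length 2. Total 5.

5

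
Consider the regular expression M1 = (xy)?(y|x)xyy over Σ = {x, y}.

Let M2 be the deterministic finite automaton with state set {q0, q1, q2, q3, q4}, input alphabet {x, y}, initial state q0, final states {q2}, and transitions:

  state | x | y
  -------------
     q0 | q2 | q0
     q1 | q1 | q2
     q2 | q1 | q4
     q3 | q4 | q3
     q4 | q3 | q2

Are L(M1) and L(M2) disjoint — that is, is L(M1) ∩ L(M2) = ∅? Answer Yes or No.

The string yxyy is accepted by both M1 and M2.
Hence L(M1) ∩ L(M2) ≠ ∅.

No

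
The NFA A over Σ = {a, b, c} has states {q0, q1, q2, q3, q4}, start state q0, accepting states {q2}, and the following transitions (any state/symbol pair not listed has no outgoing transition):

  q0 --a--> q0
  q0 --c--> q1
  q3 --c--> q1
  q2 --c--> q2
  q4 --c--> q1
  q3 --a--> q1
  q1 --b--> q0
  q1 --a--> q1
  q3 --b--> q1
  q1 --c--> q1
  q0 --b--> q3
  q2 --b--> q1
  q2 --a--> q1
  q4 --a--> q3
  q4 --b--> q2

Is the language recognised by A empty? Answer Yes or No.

Yes

The states reachable from the start state are {q0, q1, q3}.
None of the accepting states {q2} is reachable, so no string is accepted and L(A) = ∅.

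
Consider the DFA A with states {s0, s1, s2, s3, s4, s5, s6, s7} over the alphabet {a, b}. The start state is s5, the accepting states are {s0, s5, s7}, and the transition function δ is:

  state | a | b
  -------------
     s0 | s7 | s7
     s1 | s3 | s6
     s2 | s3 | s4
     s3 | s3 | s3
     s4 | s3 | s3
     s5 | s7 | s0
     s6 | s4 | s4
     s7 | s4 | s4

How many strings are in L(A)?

The useful subgraph on states {s0, s5, s7} is acyclic, so L(A) is finite; the longest accepting path visits 3 useful states, giving maximum string length 2.
Counting accepting paths from s5 by length: 1 of length 0, 2 of length 1, 2 of length 2. Total 5.

5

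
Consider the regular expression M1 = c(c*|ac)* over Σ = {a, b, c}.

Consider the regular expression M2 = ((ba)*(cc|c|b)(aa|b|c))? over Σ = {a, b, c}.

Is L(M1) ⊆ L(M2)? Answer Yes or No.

No

The string c is in L(M1) but not in L(M2).
So L(M1) ⊄ L(M2).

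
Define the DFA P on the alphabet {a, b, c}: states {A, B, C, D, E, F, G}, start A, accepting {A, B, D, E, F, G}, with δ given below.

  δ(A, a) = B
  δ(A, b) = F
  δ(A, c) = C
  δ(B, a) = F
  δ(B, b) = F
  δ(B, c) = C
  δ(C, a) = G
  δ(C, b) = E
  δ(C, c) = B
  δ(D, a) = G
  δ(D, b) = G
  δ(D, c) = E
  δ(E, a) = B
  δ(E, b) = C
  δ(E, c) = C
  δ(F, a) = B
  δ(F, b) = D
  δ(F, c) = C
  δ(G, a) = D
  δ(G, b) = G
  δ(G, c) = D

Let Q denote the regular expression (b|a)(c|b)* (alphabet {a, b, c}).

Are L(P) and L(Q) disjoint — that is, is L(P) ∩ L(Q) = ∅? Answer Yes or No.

The string a is accepted by both P and Q.
Hence L(P) ∩ L(Q) ≠ ∅.

No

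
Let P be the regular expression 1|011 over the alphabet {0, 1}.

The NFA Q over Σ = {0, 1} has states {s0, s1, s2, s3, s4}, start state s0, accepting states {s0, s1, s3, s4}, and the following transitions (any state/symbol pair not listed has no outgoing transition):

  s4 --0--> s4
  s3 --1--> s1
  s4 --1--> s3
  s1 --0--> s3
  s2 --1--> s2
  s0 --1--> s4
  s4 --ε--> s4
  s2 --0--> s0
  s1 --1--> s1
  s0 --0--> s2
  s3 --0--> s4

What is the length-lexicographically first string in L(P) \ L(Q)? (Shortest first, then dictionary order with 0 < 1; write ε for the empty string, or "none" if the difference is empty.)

011

The string 011 is accepted by P but not by Q.
No shorter string lies in the difference, and 011 is the lexicographically first length-3 string in L(P) \ L(Q).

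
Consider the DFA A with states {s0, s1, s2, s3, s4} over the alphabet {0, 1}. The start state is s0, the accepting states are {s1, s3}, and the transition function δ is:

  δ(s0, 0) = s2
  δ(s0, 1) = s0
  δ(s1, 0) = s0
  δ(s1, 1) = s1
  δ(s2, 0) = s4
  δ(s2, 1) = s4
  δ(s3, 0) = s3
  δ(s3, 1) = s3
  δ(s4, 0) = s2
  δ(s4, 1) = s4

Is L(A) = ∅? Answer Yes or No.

The states reachable from the start state are {s0, s2, s4}.
None of the accepting states {s1, s3} is reachable, so no string is accepted and L(A) = ∅.

Yes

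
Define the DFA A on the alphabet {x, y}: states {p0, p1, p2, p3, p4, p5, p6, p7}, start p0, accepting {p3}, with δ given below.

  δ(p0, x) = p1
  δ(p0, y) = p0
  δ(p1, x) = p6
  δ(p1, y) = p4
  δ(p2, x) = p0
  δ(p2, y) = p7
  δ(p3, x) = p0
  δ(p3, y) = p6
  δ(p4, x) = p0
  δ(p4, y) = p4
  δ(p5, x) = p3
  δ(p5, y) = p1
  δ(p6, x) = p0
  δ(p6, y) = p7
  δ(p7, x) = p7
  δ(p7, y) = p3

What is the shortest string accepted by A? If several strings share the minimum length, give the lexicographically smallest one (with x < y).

A breadth-first search from p0 reaches an accepting state first via the path p0 → p1 → p6 → p7 → p3 on input xxyy.
No string of length < 4 is accepted (BFS exhausts all shorter strings without reaching an accepting state), and xxyy is the lexicographically least accepting string of length 4.

xxyy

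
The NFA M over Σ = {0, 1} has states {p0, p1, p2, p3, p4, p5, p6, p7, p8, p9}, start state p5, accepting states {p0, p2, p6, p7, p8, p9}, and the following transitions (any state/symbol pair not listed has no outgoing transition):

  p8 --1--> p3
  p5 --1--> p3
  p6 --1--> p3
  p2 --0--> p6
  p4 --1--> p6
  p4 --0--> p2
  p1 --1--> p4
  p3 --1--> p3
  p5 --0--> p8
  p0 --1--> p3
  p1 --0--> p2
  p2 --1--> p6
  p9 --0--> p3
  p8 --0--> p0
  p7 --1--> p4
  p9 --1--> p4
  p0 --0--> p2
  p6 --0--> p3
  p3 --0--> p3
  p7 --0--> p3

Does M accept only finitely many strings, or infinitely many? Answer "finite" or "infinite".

The useful states (reachable from p5 and able to reach an accepting state) are {p0, p2, p5, p6, p8}.
Restricted to these states the transition graph has no cycle, so every accepting path has bounded length and L is finite.

finite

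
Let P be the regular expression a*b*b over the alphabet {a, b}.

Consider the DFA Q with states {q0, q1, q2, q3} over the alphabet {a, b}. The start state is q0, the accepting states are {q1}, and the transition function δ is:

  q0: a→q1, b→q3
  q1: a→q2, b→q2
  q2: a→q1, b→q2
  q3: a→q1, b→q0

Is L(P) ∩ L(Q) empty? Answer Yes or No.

Converting the expression P to a DFA (subset construction, then merging equivalent states) gives the minimal DFA with states {p0, p1, p2}, start state p0, accepting states {p1} and transitions p0: a→p0, b→p1; p1: a→p2, b→p1; p2: a→p2, b→p2.
Exploring the product automaton P × Q from the start pair (p0, q0), following both machines on each input symbol, reaches 8 state pairs: (p0, q0), (p0, q1), (p1, q3), (p0, q2), (p1, q2), (p2, q1), (p1, q0), (p2, q2).
P accepts in {p1} and Q accepts in {q1}; no reachable pair has both components accepting, so no string drives both machines to acceptance simultaneously and L(P) ∩ L(Q) = ∅.
So no string is accepted by both, and the intersection is empty.

Yes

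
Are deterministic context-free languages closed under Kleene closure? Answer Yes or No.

No

L = {c aⁿbⁿ : n≥0} ∪ {cc aⁿb²ⁿ : n≥0} is a DCFL (the number of leading c's fixes which ratio the DPDA checks), but L* is not. Every word of L starts with c, so in a factorisation of the string cc aⁱbʲ (i≥1) into words of L each factor begins at one of the two c's: either the whole string is a single word of L (forcing j = 2i), or it splits as c · (c aⁱbʲ) with c ∈ L (take n = 0) and c aⁱbʲ ∈ L (forcing j = i). Thus L* ∩ cca⁺b* = {cc aⁿbⁿ : n≥1} ∪ {cc aⁿb²ⁿ : n≥1}. A DPDA for L* would give one for this intersection with a regular set, and, started from its configuration after reading cc, one for {aⁿbⁿ : n≥1} ∪ {aⁿb²ⁿ : n≥1}, which no deterministic PDA accepts (a DPDA for it would have a single run on aⁿb²ⁿ, accepting after the prefix aⁿbⁿ and accepting again after n more b's; an ordinary PDA that simulates it on a's and b's and, at any moment when it is accepting, may switch to reading only a fresh letter d while feeding each d to the simulation as a b, would accept aⁱbʲdᵏ (k≥1) exactly when both aⁱbʲ and aⁱbʲ⁺ᵏ are in the language, i.e. its language intersected with the regular set a*b*d⁺ would be exactly {aⁿbⁿdⁿ : n≥1} — impossible, since context-free languages are closed under intersection with regular sets and {aⁿbⁿdⁿ} is not context-free). So L* is not a DCFL.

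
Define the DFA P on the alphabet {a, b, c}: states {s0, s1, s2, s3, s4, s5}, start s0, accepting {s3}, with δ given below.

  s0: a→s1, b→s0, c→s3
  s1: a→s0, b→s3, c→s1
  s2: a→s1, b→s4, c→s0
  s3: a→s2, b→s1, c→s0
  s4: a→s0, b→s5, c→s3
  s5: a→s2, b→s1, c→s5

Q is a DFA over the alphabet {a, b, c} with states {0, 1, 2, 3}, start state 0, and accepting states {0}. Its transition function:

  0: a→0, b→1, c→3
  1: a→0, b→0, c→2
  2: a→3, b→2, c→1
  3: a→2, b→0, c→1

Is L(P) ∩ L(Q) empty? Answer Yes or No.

The string acb is accepted by both P and Q.
Hence L(P) ∩ L(Q) ≠ ∅.

No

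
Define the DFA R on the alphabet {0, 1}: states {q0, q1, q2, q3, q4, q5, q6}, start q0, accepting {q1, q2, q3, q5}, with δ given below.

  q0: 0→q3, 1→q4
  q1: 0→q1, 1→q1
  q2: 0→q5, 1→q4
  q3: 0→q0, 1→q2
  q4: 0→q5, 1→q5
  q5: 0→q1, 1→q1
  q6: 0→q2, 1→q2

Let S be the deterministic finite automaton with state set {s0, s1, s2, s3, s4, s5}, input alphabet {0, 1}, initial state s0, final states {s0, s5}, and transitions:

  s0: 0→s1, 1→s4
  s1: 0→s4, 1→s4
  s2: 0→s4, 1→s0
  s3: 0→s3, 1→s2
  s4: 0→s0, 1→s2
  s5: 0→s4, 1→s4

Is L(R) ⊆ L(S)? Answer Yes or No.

The string 0 is in L(R) but not in L(S).
So L(R) ⊄ L(S).

No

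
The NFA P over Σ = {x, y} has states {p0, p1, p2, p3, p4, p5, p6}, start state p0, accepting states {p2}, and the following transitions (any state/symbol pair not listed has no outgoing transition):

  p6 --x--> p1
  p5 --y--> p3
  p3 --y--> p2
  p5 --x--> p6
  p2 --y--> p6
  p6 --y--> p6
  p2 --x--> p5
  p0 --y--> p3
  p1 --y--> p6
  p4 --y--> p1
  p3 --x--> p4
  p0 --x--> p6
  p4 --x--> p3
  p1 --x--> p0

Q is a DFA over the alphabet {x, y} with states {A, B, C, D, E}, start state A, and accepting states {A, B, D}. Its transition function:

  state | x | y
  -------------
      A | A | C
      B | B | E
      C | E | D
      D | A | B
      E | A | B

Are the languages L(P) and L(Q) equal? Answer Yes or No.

No

The string yxxy is accepted by P but rejected by Q.
So L(P) ≠ L(Q).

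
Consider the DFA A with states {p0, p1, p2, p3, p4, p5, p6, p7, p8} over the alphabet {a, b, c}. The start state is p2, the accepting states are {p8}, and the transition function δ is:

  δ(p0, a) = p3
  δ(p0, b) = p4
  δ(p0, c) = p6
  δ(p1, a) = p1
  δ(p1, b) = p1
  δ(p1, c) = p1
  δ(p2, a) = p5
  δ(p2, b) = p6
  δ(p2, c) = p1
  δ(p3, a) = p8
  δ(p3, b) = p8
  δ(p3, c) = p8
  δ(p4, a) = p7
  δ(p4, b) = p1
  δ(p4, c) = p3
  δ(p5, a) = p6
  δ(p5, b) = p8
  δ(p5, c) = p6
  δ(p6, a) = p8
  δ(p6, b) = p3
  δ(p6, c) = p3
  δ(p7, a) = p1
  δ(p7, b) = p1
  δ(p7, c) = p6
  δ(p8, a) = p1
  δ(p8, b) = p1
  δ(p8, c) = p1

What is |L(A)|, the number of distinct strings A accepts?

22

The useful subgraph on states {p2, p3, p5, p6, p8} is acyclic, so L(A) is finite; the longest accepting path visits 5 useful states, giving maximum string length 4.
Counting accepting paths from p2 by length: 2 of length 2, 8 of length 3, 12 of length 4. Total 22.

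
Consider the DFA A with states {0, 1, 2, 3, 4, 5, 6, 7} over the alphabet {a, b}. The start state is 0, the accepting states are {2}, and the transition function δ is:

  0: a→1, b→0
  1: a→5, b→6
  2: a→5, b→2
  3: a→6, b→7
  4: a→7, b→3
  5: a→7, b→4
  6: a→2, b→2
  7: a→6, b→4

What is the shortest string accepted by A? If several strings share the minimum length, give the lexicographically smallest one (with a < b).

aba

A breadth-first search from 0 reaches an accepting state first via the path 0 → 1 → 6 → 2 on input aba.
No string of length < 3 is accepted (BFS exhausts all shorter strings without reaching an accepting state), and aba is the lexicographically least accepting string of length 3.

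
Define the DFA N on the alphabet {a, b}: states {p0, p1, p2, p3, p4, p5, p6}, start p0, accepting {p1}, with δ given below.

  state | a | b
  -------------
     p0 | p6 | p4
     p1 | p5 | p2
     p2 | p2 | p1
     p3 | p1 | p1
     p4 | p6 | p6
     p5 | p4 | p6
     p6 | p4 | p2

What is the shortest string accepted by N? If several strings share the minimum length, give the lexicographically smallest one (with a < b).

abb

A breadth-first search from p0 reaches an accepting state first via the path p0 → p6 → p2 → p1 on input abb.
No string of length < 3 is accepted (BFS exhausts all shorter strings without reaching an accepting state), and abb is the lexicographically least accepting string of length 3.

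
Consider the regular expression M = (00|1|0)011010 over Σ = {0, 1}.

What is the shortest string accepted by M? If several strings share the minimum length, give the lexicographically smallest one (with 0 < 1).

By inspection of the expression, no string of length less than 7 matches, and 0011010 is the lexicographically first match of length 7.

0011010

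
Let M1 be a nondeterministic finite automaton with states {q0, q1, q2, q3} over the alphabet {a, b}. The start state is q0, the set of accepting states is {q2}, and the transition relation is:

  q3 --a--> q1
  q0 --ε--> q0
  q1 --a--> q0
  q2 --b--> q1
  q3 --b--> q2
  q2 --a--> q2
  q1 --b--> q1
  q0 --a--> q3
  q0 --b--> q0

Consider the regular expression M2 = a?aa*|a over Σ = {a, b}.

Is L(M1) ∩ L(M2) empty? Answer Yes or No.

Yes

Converting the expression M2 to a DFA (subset construction, then merging equivalent states) gives the minimal DFA with states {r0, r1, r2}, start state r0, accepting states {r1} and transitions r0: a→r1, b→r2; r1: a→r1, b→r2; r2: a→r2, b→r2.
Exploring the product automaton M1 × M2 from the start pair (q0, r0), following both machines on each input symbol, reaches 8 state pairs: (q0, r0), (q3, r1), (q0, r2), (q1, r1), (q2, r2), (q3, r2), (q0, r1), (q1, r2).
M1 accepts in {q2} and M2 accepts in {r1}; no reachable pair has both components accepting, so no string drives both machines to acceptance simultaneously and L(M1) ∩ L(M2) = ∅.
So no string is accepted by both, and the intersection is empty.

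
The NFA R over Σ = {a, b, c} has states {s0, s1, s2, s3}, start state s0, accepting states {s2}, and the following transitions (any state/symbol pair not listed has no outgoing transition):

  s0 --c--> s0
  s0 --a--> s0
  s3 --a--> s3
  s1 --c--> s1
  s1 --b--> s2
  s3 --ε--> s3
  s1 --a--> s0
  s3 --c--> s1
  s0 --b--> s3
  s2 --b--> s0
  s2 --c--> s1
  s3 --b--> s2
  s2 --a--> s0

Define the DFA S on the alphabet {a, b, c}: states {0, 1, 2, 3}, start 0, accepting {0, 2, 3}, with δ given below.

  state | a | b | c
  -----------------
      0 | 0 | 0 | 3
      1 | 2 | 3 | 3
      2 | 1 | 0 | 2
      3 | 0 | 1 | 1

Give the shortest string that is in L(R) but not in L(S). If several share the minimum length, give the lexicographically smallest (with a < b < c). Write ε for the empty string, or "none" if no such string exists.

The string bcb is accepted by R but not by S.
No shorter string lies in the difference, and bcb is the lexicographically first length-3 string in L(R) \ L(S).

bcb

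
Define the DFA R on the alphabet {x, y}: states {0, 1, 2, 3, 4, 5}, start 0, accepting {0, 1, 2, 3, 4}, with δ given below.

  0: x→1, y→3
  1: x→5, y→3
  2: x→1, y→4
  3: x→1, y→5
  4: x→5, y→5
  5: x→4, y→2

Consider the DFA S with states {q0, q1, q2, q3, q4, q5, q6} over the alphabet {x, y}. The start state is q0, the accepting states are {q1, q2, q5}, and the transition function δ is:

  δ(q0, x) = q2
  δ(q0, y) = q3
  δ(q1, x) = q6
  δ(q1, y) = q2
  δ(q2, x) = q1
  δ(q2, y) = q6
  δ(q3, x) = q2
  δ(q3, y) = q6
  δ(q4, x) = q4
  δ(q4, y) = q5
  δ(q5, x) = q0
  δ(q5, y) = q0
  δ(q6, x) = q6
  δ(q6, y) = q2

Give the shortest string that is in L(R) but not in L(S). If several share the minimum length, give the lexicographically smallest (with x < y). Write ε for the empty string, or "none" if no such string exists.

ε

The empty string ε is accepted by R but not by S.
Since ε is the unique shortest string, it is the required witness.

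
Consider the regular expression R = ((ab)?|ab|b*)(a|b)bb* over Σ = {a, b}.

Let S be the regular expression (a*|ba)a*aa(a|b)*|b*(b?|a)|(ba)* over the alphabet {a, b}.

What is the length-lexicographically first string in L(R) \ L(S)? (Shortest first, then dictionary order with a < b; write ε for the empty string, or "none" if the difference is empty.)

ab

The string ab is accepted by R but not by S.
No shorter string lies in the difference, and ab is the lexicographically first length-2 string in L(R) \ L(S).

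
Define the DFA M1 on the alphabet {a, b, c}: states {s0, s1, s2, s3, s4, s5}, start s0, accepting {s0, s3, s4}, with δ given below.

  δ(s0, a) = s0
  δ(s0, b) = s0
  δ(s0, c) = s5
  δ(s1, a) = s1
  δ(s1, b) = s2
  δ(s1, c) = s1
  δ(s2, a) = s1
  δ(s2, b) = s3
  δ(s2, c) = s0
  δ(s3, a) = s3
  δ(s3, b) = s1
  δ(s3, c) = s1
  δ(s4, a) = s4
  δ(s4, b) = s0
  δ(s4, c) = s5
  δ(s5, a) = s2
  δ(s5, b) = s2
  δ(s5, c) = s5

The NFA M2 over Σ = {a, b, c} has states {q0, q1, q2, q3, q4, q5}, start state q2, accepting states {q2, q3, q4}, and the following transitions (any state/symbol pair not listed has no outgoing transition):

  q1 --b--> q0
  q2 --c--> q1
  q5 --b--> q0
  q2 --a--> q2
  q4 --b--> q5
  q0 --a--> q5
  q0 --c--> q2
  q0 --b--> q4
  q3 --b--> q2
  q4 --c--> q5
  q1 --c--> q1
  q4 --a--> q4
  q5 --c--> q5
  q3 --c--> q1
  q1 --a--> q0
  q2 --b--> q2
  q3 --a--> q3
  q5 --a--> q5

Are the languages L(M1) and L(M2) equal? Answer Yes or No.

Yes

Exploring the product automaton M1 × M2 from the start pair (s0, q2), following both machines on each input symbol, reaches 5 state pairs: (s0, q2), (s5, q1), (s2, q0), (s1, q5), (s3, q4).
M1 accepts in {s0, s3, s4} and M2 accepts in {q2, q3, q4}. In every reachable pair the two components are either both accepting — (s0, q2), (s3, q4) — or both non-accepting, so no string is accepted by exactly one of the machines: L(M1) \ L(M2) and L(M2) \ L(M1) are both empty.
Hence every string is accepted by M1 iff it is accepted by M2, and the two languages coincide.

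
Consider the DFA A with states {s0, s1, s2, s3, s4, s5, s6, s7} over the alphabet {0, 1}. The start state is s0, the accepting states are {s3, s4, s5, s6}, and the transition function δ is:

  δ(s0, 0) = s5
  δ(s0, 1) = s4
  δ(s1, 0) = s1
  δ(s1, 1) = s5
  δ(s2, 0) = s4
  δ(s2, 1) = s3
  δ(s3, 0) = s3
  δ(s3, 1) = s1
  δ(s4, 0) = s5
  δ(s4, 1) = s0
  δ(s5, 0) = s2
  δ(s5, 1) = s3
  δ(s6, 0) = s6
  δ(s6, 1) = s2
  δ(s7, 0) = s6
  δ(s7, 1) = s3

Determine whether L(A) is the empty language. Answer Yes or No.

The string 0 is accepted: the run s0 → s5 ends in the accepting state s5.
Since at least one string is accepted, L(A) is not empty.

No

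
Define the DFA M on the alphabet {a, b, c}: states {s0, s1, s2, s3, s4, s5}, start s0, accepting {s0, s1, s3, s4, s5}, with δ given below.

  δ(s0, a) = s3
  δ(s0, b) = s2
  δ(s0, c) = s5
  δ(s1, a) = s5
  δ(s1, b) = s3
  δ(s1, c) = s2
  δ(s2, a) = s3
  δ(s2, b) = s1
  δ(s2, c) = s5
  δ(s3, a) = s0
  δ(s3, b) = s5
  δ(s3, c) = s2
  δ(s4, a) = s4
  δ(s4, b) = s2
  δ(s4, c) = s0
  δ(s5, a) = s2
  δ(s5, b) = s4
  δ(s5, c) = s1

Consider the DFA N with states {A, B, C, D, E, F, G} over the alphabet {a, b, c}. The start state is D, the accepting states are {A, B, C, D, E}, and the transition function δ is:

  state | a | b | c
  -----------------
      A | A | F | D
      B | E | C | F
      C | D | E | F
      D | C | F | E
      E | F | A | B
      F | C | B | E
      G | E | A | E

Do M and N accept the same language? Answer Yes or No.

Exploring the product automaton M × N from the start pair (s0, D), following both machines on each input symbol, reaches 6 state pairs: (s0, D), (s3, C), (s2, F), (s5, E), (s1, B), (s4, A).
M accepts in {s0, s1, s3, s4, s5} and N accepts in {A, B, C, D, E}. In every reachable pair the two components are either both accepting — (s0, D), (s3, C), (s5, E), (s1, B), (s4, A) — or both non-accepting, so no string is accepted by exactly one of the machines: L(M) \ L(N) and L(N) \ L(M) are both empty.
Hence every string is accepted by M iff it is accepted by N, and the two languages coincide.

Yes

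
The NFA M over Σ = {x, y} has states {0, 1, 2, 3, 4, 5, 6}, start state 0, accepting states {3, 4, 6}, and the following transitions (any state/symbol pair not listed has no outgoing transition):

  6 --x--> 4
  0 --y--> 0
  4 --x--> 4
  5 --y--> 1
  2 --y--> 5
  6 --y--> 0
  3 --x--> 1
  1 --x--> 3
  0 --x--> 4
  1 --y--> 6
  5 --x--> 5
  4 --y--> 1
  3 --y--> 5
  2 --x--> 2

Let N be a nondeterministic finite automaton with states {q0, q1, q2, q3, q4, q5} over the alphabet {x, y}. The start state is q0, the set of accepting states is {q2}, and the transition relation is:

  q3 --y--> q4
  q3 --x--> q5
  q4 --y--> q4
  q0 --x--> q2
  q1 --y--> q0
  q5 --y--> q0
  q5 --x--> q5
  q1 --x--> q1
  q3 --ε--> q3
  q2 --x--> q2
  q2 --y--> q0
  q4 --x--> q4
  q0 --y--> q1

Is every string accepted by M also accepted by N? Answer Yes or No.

The string yx is in L(M) but not in L(N).
So L(M) ⊄ L(N).

No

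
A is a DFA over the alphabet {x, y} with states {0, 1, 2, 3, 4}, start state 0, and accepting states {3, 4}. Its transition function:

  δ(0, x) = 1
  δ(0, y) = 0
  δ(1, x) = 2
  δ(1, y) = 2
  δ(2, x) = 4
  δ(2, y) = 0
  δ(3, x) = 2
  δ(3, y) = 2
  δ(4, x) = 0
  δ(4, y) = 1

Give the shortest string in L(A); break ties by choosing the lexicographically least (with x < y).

xxx

A breadth-first search from 0 reaches an accepting state first via the path 0 → 1 → 2 → 4 on input xxx.
No string of length < 3 is accepted (BFS exhausts all shorter strings without reaching an accepting state), and xxx is the lexicographically least accepting string of length 3.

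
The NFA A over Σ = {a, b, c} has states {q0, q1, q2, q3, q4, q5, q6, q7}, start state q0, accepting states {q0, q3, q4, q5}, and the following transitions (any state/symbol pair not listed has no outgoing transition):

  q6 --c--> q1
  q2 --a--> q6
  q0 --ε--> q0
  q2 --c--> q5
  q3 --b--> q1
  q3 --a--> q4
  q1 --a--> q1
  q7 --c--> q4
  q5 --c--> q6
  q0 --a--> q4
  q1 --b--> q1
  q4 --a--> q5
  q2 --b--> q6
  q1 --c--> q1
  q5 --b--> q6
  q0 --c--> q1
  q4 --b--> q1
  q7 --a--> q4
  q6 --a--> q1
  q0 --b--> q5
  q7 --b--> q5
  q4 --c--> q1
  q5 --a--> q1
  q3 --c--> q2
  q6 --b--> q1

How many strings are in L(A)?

4

The useful subgraph on states {q0, q4, q5} is acyclic, so L(A) is finite; the longest accepting path visits 3 useful states, giving maximum string length 2.
Counting accepting paths from q0 by length: 1 of length 0, 2 of length 1, 1 of length 2. Total 4.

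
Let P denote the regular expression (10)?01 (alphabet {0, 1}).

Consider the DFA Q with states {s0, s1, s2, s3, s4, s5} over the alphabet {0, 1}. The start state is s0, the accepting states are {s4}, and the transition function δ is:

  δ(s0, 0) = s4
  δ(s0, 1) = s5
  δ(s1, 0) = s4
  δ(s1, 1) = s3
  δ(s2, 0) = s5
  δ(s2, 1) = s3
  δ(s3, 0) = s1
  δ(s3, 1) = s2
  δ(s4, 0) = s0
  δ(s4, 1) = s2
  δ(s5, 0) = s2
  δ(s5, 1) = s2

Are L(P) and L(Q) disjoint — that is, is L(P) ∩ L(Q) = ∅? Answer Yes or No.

Converting the expression P to a DFA (subset construction, then merging equivalent states) gives the minimal DFA with states {p0, p1, p2, p3, p4, p5}, start state p0, accepting states {p4} and transitions p0: 0→p1, 1→p2; p1: 0→p3, 1→p4; p2: 0→p5, 1→p3; p3: 0→p3, 1→p3; p4: 0→p3, 1→p3; p5: 0→p1, 1→p3.
Exploring the product automaton P × Q from the start pair (p0, s0), following both machines on each input symbol, reaches 12 state pairs: (p0, s0), (p1, s4), (p2, s5), (p3, s0), (p4, s2), (p5, s2), (p3, s2), (p3, s4), (p3, s5), (p3, s3), (p1, s5), (p3, s1).
P accepts in {p4} and Q accepts in {s4}; no reachable pair has both components accepting, so no string drives both machines to acceptance simultaneously and L(P) ∩ L(Q) = ∅.
So no string is accepted by both, and the intersection is empty.

Yes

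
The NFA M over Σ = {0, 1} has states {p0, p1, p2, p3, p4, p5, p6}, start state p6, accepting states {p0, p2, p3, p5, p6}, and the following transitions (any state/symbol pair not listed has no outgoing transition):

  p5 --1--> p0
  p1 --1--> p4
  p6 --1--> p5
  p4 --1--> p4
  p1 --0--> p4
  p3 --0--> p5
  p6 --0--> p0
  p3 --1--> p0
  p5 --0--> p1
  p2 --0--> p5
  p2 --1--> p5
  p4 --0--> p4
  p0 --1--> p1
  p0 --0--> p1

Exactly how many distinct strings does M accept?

4

The useful subgraph on states {p0, p5, p6} is acyclic, so L(M) is finite; the longest accepting path visits 3 useful states, giving maximum string length 2.
Counting accepting paths from p6 by length: 1 of length 0, 2 of length 1, 1 of length 2. Total 4.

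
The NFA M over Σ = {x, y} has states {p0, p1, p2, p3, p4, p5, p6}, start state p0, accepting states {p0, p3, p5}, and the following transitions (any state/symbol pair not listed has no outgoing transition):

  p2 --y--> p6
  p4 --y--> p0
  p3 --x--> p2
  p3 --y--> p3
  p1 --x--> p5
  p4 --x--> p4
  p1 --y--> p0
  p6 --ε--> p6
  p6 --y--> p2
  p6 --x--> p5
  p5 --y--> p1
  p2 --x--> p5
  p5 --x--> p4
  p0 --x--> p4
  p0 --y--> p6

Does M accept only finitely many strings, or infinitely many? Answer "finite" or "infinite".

State p0 is reachable from the start and can reach an accepting state, and it lies on the cycle p0 → p4 → p0.
Traversing that cycle any number of times yields accepted strings of unbounded length, so the language is infinite.

infinite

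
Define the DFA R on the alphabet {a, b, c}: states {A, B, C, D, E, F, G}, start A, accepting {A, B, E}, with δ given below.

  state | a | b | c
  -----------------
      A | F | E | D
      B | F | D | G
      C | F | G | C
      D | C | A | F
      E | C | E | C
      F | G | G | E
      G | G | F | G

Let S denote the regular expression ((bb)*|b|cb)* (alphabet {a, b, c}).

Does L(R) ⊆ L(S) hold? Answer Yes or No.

No

The string ac is in L(R) but not in L(S).
So L(R) ⊄ L(S).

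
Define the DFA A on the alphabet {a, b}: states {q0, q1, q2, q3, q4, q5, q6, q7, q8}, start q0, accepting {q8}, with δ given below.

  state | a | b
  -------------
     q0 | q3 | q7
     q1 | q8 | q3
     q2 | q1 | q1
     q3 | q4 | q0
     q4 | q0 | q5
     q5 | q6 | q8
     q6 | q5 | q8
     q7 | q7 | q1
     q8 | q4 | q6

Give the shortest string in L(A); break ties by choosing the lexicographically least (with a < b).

bba

A breadth-first search from q0 reaches an accepting state first via the path q0 → q7 → q1 → q8 on input bba.
No string of length < 3 is accepted (BFS exhausts all shorter strings without reaching an accepting state), and bba is the lexicographically least accepting string of length 3.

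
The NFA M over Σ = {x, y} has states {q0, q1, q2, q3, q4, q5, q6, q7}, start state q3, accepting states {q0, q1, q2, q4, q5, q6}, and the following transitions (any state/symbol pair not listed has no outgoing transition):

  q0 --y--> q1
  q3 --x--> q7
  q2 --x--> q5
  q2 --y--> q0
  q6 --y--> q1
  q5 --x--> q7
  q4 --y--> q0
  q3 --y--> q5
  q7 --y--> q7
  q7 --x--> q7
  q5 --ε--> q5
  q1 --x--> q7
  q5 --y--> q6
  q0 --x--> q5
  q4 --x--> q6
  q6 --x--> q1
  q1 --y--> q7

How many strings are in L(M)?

4

The useful subgraph on states {q1, q3, q5, q6} is acyclic, so L(M) is finite; the longest accepting path visits 4 useful states, giving maximum string length 3.
Counting accepting paths from q3 by length: 1 of length 1, 1 of length 2, 2 of length 3. Total 4.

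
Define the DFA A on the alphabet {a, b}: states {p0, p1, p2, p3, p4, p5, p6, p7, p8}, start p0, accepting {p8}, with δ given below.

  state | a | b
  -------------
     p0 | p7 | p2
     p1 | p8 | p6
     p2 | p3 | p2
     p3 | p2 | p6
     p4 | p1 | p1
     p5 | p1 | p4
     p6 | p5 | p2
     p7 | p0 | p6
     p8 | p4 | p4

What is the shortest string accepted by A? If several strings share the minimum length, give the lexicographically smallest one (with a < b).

A breadth-first search from p0 reaches an accepting state first via the path p0 → p7 → p6 → p5 → p1 → p8 on input abaaa.
No string of length < 5 is accepted (BFS exhausts all shorter strings without reaching an accepting state), and abaaa is the lexicographically least accepting string of length 5.

abaaa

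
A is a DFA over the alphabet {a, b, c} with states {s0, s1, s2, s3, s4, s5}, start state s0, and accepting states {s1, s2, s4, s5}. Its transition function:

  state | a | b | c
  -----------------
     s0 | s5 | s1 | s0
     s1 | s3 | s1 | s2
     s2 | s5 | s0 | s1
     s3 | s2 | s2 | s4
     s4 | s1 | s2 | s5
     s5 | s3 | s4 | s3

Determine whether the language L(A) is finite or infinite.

infinite

State s0 is reachable from the start and can reach an accepting state, and it lies on the cycle s0 → s0.
Traversing that cycle any number of times yields accepted strings of unbounded length, so the language is infinite.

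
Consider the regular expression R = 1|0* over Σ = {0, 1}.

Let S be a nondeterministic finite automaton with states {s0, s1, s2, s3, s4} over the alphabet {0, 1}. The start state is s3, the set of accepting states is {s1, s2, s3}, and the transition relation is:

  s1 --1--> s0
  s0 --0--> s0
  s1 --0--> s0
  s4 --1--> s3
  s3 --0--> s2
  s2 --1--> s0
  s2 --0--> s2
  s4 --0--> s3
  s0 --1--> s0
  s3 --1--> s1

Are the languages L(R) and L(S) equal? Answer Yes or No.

Yes

Converting the expression R to a DFA (subset construction, then merging equivalent states) gives the minimal DFA with states {r0, r1, r2, r3}, start state r0, accepting states {r0, r1, r2} and transitions r0: 0→r1, 1→r2; r1: 0→r1, 1→r3; r2: 0→r3, 1→r3; r3: 0→r3, 1→r3.
Exploring the product automaton R × S from the start pair (r0, s3), following both machines on each input symbol, reaches 4 state pairs: (r0, s3), (r1, s2), (r2, s1), (r3, s0).
R accepts in {r0, r1, r2} and S accepts in {s1, s2, s3}. In every reachable pair the two components are either both accepting — (r0, s3), (r1, s2), (r2, s1) — or both non-accepting, so no string is accepted by exactly one of the machines: L(R) \ L(S) and L(S) \ L(R) are both empty.
Hence every string is accepted by R iff it is accepted by S, and the two languages coincide.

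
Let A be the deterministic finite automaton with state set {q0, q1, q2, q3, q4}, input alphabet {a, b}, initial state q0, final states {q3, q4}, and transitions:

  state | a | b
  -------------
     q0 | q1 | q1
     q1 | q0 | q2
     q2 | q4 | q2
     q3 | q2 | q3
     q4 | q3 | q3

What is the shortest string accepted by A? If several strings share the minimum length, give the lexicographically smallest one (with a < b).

aba

A breadth-first search from q0 reaches an accepting state first via the path q0 → q1 → q2 → q4 on input aba.
No string of length < 3 is accepted (BFS exhausts all shorter strings without reaching an accepting state), and aba is the lexicographically least accepting string of length 3.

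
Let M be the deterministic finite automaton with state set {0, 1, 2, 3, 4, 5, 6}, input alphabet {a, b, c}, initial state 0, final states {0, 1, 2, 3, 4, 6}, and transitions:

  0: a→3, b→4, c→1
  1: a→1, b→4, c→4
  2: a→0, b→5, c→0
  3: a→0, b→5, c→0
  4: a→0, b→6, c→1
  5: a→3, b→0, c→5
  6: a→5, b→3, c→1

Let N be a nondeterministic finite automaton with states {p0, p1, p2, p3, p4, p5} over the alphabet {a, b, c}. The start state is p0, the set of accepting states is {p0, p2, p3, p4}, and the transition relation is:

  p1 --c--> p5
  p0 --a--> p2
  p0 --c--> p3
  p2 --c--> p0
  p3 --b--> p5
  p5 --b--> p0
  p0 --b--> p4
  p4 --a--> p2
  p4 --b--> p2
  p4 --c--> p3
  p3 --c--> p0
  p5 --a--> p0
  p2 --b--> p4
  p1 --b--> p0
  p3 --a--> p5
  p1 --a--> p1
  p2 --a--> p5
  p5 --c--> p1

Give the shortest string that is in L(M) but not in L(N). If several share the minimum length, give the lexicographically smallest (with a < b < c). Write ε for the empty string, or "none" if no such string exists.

aa

The string aa is accepted by M but not by N.
No shorter string lies in the difference, and aa is the lexicographically first length-2 string in L(M) \ L(N).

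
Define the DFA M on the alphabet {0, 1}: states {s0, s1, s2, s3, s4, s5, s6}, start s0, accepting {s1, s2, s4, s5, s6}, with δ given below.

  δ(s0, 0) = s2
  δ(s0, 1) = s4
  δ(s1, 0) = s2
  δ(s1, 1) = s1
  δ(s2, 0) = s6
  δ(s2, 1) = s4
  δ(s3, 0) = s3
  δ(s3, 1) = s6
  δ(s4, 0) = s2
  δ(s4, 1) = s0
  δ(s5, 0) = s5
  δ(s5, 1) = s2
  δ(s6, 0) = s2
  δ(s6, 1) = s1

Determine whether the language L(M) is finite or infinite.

infinite

State s0 is reachable from the start and can reach an accepting state, and it lies on the cycle s0 → s2 → s4 → s0.
Traversing that cycle any number of times yields accepted strings of unbounded length, so the language is infinite.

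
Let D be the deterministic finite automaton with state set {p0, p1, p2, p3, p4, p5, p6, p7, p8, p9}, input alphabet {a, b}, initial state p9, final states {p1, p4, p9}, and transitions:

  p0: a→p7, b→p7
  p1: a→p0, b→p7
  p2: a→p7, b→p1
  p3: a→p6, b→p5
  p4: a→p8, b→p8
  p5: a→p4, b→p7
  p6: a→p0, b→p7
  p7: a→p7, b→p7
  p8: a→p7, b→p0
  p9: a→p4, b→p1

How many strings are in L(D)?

The useful subgraph on states {p1, p4, p9} is acyclic, so L(D) is finite; the longest accepting path visits 2 useful states, giving maximum string length 1.
Counting accepting paths from p9 by length: 1 of length 0, 2 of length 1. Total 3.

3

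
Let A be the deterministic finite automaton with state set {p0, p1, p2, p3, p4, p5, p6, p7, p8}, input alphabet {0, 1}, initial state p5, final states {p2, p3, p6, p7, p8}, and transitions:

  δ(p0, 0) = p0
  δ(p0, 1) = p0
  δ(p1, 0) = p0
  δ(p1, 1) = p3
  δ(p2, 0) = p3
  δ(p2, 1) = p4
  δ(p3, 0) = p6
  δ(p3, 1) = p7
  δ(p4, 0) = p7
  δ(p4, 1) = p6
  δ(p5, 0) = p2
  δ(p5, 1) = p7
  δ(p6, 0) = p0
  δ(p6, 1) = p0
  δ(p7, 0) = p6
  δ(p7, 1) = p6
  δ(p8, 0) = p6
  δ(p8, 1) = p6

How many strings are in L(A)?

The useful subgraph on states {p2, p3, p4, p5, p6, p7} is acyclic, so L(A) is finite; the longest accepting path visits 5 useful states, giving maximum string length 4.
Counting accepting paths from p5 by length: 2 of length 1, 3 of length 2, 4 of length 3, 4 of length 4. Total 13.

13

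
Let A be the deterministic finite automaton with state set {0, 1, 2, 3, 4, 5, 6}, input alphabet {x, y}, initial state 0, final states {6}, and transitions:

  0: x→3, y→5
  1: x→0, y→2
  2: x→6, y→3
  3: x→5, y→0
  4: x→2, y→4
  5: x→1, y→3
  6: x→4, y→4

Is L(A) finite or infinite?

infinite

State 0 is reachable from the start and can reach an accepting state, and it lies on the cycle 0 → 3 → 0.
Traversing that cycle any number of times yields accepted strings of unbounded length, so the language is infinite.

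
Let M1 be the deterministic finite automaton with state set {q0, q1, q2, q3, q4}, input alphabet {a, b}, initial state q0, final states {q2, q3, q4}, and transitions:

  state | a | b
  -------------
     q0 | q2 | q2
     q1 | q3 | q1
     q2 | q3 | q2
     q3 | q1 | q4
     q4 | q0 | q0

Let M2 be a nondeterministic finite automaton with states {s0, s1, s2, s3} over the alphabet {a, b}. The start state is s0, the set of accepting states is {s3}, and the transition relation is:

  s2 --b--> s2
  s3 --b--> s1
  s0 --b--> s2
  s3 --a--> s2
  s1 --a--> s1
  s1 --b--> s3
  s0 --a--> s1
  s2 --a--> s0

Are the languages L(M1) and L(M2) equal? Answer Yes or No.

The string a is accepted by M1 but rejected by M2.
So L(M1) ≠ L(M2).

No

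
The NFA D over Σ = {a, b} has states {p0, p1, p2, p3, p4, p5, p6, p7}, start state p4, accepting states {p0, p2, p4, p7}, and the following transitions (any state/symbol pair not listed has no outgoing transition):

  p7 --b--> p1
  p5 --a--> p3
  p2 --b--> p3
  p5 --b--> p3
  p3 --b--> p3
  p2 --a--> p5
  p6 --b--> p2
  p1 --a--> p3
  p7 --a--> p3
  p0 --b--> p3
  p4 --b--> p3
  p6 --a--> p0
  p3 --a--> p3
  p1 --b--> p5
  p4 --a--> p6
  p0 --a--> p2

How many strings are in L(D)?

The useful subgraph on states {p0, p2, p4, p6} is acyclic, so L(D) is finite; the longest accepting path visits 4 useful states, giving maximum string length 3.
Counting accepting paths from p4 by length: 1 of length 0, 2 of length 2, 1 of length 3. Total 4.

4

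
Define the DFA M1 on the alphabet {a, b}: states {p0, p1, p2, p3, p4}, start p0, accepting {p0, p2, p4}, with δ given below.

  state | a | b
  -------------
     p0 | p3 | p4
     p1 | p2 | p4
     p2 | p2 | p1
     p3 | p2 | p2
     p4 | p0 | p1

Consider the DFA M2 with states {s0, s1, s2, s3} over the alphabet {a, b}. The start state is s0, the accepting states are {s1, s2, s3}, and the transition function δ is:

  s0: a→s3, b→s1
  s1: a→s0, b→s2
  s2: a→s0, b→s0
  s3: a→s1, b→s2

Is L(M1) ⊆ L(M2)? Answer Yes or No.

No

The empty string ε is in L(M1) but not in L(M2).
So L(M1) ⊄ L(M2).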